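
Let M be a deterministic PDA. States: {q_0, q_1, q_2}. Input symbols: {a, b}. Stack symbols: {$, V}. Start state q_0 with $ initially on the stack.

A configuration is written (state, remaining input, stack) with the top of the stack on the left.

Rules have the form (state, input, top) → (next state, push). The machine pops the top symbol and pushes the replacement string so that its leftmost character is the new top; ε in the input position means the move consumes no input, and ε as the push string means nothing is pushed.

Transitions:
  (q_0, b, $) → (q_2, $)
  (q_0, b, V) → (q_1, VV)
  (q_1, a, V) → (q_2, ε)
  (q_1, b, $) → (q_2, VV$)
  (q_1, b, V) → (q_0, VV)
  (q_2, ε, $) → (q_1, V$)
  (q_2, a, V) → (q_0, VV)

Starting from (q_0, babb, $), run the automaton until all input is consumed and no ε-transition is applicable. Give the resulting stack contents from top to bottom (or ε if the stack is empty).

(q_0, babb, $)
  read b, top $: go to q_2, push $ → (q_2, abb, $)
  ε-move, top $: go to q_1, push V$ → (q_1, abb, V$)
  read a, top V: go to q_2, push ε → (q_2, bb, $)
  ε-move, top $: go to q_1, push V$ → (q_1, bb, V$)
  read b, top V: go to q_0, push VV → (q_0, b, VV$)
  read b, top V: go to q_1, push VV → (q_1, ε, VVV$)
All input consumed in state q_1 with stack VVV$.

VVV$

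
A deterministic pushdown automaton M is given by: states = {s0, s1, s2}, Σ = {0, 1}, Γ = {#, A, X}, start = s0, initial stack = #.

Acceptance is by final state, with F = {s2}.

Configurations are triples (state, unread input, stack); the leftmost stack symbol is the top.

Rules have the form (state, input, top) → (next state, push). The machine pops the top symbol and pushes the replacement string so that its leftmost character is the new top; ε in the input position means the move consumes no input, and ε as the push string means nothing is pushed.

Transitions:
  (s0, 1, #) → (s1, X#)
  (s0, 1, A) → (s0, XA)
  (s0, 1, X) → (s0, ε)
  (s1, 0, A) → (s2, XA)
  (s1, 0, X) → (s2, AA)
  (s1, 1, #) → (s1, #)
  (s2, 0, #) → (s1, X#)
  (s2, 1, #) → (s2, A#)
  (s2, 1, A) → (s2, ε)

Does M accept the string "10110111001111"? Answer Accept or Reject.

(s0, 10110111001111, #)
  read 1, top #: go to s1, push X# → (s1, 0110111001111, X#)
  read 0, top X: go to s2, push AA → (s2, 110111001111, AA#)
  read 1, top A: go to s2, push ε → (s2, 10111001111, A#)
  read 1, top A: go to s2, push ε → (s2, 0111001111, #)
  read 0, top #: go to s1, push X# → (s1, 111001111, X#)
No transition applies at (s1, 111001111, X#); input not fully consumed.

Reject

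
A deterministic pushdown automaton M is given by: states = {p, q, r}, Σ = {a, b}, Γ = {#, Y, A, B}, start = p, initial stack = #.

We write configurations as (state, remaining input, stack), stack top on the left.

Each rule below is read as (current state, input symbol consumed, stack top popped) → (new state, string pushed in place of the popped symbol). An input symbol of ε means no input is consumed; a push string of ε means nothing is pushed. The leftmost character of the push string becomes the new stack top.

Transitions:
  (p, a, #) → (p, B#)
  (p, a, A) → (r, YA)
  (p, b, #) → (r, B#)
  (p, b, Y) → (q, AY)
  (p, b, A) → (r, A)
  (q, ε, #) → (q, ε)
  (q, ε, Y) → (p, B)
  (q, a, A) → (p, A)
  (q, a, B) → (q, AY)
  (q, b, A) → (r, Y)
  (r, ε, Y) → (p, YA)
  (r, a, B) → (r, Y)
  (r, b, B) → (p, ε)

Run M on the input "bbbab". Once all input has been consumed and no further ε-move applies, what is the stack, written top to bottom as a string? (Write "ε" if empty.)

AYA#

(p, bbbab, #) ⊢ (r, bbab, B#) ⊢ (p, bab, #) ⊢ (r, ab, B#) ⊢ (r, b, Y#) ⊢ (p, b, YA#) ⊢ (q, ε, AYA#)
All input consumed in state q with stack AYA#.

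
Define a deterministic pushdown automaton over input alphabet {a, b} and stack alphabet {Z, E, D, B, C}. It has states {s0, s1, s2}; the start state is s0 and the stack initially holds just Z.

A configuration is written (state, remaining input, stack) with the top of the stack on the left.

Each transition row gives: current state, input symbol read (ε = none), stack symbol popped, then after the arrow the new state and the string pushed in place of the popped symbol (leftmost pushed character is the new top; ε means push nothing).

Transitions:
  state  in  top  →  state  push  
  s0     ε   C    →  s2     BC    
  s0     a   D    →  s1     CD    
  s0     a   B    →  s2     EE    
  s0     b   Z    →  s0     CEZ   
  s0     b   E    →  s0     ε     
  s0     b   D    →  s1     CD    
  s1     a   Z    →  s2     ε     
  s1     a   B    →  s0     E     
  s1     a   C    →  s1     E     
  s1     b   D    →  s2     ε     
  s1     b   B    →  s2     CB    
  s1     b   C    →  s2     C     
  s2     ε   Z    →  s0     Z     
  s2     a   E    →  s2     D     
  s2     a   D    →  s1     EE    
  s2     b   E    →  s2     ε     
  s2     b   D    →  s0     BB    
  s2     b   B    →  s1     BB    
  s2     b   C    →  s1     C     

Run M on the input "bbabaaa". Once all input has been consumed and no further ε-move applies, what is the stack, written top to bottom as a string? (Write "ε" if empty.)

(s0, bbabaaa, Z)
  read b, top Z: go to s0, push CEZ → (s0, babaaa, CEZ)
  ε-move, top C: go to s2, push BC → (s2, babaaa, BCEZ)
  read b, top B: go to s1, push BB → (s1, abaaa, BBCEZ)
  read a, top B: go to s0, push E → (s0, baaa, EBCEZ)
  read b, top E: go to s0, push ε → (s0, aaa, BCEZ)
  read a, top B: go to s2, push EE → (s2, aa, EECEZ)
  read a, top E: go to s2, push D → (s2, a, DECEZ)
  read a, top D: go to s1, push EE → (s1, ε, EEECEZ)
All input consumed in state s1 with stack EEECEZ.

EEECEZ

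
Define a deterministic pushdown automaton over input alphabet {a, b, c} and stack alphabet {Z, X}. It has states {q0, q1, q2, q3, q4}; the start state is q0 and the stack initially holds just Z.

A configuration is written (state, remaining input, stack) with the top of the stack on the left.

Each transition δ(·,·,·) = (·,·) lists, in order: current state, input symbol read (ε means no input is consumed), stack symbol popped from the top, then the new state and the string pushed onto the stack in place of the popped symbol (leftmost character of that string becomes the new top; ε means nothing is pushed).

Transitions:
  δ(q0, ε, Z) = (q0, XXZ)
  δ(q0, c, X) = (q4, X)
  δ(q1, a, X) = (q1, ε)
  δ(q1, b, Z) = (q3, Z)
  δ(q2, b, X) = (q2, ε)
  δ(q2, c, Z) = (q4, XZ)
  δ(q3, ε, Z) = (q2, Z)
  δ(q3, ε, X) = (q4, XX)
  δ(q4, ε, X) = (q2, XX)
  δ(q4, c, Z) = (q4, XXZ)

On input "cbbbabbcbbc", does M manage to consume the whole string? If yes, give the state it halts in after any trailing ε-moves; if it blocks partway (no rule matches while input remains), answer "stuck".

stuck

(q0, cbbbabbcbbc, Z)
  ε-move, top Z: go to q0, push XXZ → (q0, cbbbabbcbbc, XXZ)
  read c, top X: go to q4, push X → (q4, bbbabbcbbc, XXZ)
  ε-move, top X: go to q2, push XX → (q2, bbbabbcbbc, XXXZ)
  read b, top X: go to q2, push ε → (q2, bbabbcbbc, XXZ)
  read b, top X: go to q2, push ε → (q2, babbcbbc, XZ)
  read b, top X: go to q2, push ε → (q2, abbcbbc, Z)
No transition for (q2, a, top Z); M blocks with input abbcbbc remaining.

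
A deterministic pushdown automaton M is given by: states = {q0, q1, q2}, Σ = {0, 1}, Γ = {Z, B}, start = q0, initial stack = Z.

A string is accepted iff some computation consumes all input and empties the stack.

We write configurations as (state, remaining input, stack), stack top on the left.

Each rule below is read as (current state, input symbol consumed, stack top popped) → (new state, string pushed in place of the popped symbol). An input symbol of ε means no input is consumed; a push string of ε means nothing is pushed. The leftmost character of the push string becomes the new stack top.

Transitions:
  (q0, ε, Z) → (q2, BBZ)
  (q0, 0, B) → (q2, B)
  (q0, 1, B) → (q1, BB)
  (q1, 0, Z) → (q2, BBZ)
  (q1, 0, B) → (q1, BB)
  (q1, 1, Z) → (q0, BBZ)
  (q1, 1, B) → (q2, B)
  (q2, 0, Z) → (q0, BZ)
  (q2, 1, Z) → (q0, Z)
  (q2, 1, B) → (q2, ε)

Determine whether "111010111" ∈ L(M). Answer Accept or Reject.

Reject

(q0, 111010111, Z) ⊢ (q2, 111010111, BBZ) ⊢ (q2, 11010111, BZ) ⊢ (q2, 1010111, Z) ⊢ (q0, 010111, Z) ⊢ (q2, 010111, BBZ)
No transition applies at (q2, 010111, BBZ); input not fully consumed.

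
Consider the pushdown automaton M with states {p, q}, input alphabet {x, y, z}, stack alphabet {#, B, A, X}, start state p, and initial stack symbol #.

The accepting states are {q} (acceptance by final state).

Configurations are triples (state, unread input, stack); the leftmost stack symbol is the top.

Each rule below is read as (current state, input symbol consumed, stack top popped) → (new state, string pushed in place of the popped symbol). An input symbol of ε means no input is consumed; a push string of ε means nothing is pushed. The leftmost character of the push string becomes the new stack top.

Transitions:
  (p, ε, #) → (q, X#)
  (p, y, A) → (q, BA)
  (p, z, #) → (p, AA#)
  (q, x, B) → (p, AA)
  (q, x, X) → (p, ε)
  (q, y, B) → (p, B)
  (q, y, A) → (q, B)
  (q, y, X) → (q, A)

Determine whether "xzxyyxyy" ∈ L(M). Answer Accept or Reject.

No computation consumes all input and reaches a final state.

Reject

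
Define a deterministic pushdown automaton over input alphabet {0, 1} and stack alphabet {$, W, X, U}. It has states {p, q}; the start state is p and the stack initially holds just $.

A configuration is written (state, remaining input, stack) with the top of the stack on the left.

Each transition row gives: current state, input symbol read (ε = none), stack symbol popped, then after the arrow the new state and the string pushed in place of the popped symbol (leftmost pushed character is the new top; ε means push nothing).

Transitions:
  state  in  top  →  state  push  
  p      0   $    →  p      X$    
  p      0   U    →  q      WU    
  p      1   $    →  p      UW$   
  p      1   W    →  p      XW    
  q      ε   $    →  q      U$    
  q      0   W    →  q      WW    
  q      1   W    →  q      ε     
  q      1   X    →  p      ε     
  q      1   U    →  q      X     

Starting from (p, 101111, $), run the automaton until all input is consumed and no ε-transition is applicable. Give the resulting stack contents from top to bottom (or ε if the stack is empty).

(p, 101111, $)
  read 1, top $: go to p, push UW$ → (p, 01111, UW$)
  read 0, top U: go to q, push WU → (q, 1111, WUW$)
  read 1, top W: go to q, push ε → (q, 111, UW$)
  read 1, top U: go to q, push X → (q, 11, XW$)
  read 1, top X: go to p, push ε → (p, 1, W$)
  read 1, top W: go to p, push XW → (p, ε, XW$)
All input consumed in state p with stack XW$.

XW$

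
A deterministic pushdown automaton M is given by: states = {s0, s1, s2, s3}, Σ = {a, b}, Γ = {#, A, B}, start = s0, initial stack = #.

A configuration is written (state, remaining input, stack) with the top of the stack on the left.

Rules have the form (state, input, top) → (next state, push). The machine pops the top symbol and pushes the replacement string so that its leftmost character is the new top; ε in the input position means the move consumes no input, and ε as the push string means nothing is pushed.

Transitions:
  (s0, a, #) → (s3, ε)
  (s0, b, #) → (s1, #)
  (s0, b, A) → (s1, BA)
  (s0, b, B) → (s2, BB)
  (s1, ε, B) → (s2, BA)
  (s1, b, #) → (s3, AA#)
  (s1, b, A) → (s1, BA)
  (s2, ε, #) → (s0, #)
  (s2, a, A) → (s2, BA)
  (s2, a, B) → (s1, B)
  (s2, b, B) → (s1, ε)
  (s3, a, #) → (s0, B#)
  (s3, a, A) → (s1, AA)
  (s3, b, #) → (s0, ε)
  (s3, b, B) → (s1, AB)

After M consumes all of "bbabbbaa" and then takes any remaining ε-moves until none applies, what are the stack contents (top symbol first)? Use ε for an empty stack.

BAAAAAAA#

(s0, bbabbbaa, #)
  read b, top #: go to s1, push # → (s1, babbbaa, #)
  read b, top #: go to s3, push AA# → (s3, abbbaa, AA#)
  read a, top A: go to s1, push AA → (s1, bbbaa, AAA#)
  read b, top A: go to s1, push BA → (s1, bbaa, BAAA#)
  ε-move, top B: go to s2, push BA → (s2, bbaa, BAAAA#)
  read b, top B: go to s1, push ε → (s1, baa, AAAA#)
  read b, top A: go to s1, push BA → (s1, aa, BAAAA#)
  ε-move, top B: go to s2, push BA → (s2, aa, BAAAAA#)
  read a, top B: go to s1, push B → (s1, a, BAAAAA#)
  ε-move, top B: go to s2, push BA → (s2, a, BAAAAAA#)
  read a, top B: go to s1, push B → (s1, ε, BAAAAAA#)
  ε-move, top B: go to s2, push BA → (s2, ε, BAAAAAAA#)
All input consumed in state s2 with stack BAAAAAAA#.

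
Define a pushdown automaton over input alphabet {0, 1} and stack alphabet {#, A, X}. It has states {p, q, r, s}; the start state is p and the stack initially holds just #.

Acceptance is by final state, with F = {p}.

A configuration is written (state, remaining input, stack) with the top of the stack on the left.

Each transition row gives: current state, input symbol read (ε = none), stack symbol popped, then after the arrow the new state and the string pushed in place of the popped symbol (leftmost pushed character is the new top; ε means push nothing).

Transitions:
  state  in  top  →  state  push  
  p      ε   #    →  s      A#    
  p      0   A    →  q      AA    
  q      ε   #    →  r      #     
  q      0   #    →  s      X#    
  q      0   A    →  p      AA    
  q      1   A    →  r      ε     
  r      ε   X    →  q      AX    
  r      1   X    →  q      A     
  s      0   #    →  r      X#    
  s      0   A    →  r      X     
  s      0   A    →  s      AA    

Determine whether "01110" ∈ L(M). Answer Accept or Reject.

One accepting computation: (p, 01110, #) ⊢ (s, 01110, A#) ⊢ (r, 1110, X#) ⊢ (q, 1110, AX#) ⊢ (r, 110, X#) ⊢ (q, 110, AX#) ⊢ (r, 10, X#) ⊢ (q, 0, A#) ⊢ (p, ε, AA#)
All input consumed and state p ∈ F.

Accept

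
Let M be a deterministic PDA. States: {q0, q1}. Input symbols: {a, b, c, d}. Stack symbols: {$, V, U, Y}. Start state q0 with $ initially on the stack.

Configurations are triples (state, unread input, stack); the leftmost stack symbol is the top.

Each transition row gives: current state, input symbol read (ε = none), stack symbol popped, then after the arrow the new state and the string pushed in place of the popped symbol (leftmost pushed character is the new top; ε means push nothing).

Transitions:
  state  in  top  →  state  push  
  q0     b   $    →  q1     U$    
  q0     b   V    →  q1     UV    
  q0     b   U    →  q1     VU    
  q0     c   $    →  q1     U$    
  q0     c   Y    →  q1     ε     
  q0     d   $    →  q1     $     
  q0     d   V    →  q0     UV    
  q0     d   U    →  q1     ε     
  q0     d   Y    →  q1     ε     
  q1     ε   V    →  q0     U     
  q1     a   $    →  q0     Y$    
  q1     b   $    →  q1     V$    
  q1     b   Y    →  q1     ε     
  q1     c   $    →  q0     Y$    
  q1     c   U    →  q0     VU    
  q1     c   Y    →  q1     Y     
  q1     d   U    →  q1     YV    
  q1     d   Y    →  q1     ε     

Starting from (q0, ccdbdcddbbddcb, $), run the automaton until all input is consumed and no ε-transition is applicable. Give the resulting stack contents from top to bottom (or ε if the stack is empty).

UUUVU$

(q0, ccdbdcddbbddcb, $)
  read c, top $: go to q1, push U$ → (q1, cdbdcddbbddcb, U$)
  read c, top U: go to q0, push VU → (q0, dbdcddbbddcb, VU$)
  read d, top V: go to q0, push UV → (q0, bdcddbbddcb, UVU$)
  read b, top U: go to q1, push VU → (q1, dcddbbddcb, VUVU$)
  ε-move, top V: go to q0, push U → (q0, dcddbbddcb, UUVU$)
  read d, top U: go to q1, push ε → (q1, cddbbddcb, UVU$)
  read c, top U: go to q0, push VU → (q0, ddbbddcb, VUVU$)
  read d, top V: go to q0, push UV → (q0, dbbddcb, UVUVU$)
  read d, top U: go to q1, push ε → (q1, bbddcb, VUVU$)
  ε-move, top V: go to q0, push U → (q0, bbddcb, UUVU$)
  read b, top U: go to q1, push VU → (q1, bddcb, VUUVU$)
  ε-move, top V: go to q0, push U → (q0, bddcb, UUUVU$)
  read b, top U: go to q1, push VU → (q1, ddcb, VUUUVU$)
  ε-move, top V: go to q0, push U → (q0, ddcb, UUUUVU$)
  read d, top U: go to q1, push ε → (q1, dcb, UUUVU$)
  read d, top U: go to q1, push YV → (q1, cb, YVUUVU$)
  read c, top Y: go to q1, push Y → (q1, b, YVUUVU$)
  read b, top Y: go to q1, push ε → (q1, ε, VUUVU$)
  ε-move, top V: go to q0, push U → (q0, ε, UUUVU$)
All input consumed in state q0 with stack UUUVU$.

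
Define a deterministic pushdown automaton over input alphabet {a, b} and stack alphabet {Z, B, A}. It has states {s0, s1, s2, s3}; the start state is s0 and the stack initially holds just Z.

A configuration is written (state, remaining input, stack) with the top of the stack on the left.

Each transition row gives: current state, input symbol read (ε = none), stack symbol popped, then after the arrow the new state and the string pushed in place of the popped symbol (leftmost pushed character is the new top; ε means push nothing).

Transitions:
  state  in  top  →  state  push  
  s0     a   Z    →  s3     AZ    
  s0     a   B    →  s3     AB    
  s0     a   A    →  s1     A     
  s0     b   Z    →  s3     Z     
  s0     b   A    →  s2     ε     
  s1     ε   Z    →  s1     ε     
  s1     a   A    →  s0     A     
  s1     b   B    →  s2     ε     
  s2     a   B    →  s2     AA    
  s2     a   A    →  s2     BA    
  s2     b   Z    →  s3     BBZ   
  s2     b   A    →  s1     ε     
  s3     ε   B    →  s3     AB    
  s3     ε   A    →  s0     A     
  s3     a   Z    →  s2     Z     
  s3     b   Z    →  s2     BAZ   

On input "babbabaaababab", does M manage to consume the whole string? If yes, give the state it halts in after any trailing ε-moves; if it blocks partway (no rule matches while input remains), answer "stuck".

(s0, babbabaaababab, Z)
  read b, top Z: go to s3, push Z → (s3, abbabaaababab, Z)
  read a, top Z: go to s2, push Z → (s2, bbabaaababab, Z)
  read b, top Z: go to s3, push BBZ → (s3, babaaababab, BBZ)
  ε-move, top B: go to s3, push AB → (s3, babaaababab, ABBZ)
  ε-move, top A: go to s0, push A → (s0, babaaababab, ABBZ)
  read b, top A: go to s2, push ε → (s2, abaaababab, BBZ)
  read a, top B: go to s2, push AA → (s2, baaababab, AABZ)
  read b, top A: go to s1, push ε → (s1, aaababab, ABZ)
  read a, top A: go to s0, push A → (s0, aababab, ABZ)
  read a, top A: go to s1, push A → (s1, ababab, ABZ)
  read a, top A: go to s0, push A → (s0, babab, ABZ)
  read b, top A: go to s2, push ε → (s2, abab, BZ)
  read a, top B: go to s2, push AA → (s2, bab, AAZ)
  read b, top A: go to s1, push ε → (s1, ab, AZ)
  read a, top A: go to s0, push A → (s0, b, AZ)
  read b, top A: go to s2, push ε → (s2, ε, Z)
All input consumed; M is in state s2.

s2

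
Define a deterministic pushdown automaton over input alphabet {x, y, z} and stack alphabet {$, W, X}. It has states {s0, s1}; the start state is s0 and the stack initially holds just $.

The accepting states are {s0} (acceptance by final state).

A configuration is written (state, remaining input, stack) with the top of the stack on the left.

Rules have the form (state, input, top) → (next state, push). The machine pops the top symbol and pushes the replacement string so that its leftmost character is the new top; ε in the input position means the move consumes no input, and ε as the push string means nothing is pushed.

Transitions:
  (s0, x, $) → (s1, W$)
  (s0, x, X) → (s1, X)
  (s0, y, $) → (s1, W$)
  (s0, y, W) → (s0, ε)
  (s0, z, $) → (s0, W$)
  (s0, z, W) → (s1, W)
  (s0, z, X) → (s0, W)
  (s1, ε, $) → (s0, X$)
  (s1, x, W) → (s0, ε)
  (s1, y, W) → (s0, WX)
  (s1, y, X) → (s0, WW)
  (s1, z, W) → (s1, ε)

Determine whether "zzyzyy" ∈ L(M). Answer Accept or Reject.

(s0, zzyzyy, $)
  read z, top $: go to s0, push W$ → (s0, zyzyy, W$)
  read z, top W: go to s1, push W → (s1, yzyy, W$)
  read y, top W: go to s0, push WX → (s0, zyy, WX$)
  read z, top W: go to s1, push W → (s1, yy, WX$)
  read y, top W: go to s0, push WX → (s0, y, WXX$)
  read y, top W: go to s0, push ε → (s0, ε, XX$)
All input consumed; state s0 ∈ F.

Accept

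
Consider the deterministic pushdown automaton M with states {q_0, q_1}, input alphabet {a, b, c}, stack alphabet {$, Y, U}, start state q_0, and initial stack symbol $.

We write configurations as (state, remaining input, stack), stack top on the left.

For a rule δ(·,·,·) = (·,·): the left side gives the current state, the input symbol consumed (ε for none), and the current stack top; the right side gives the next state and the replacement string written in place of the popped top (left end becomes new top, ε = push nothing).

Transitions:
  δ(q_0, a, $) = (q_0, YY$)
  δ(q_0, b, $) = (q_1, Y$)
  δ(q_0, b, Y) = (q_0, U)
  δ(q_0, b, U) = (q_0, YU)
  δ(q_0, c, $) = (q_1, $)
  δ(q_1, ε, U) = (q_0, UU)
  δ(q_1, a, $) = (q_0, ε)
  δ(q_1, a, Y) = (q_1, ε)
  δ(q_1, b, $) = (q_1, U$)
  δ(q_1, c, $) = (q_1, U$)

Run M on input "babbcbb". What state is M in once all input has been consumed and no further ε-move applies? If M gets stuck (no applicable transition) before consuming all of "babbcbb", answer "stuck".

(q_0, babbcbb, $) ⊢ (q_1, abbcbb, Y$) ⊢ (q_1, bbcbb, $) ⊢ (q_1, bcbb, U$) ⊢ (q_0, bcbb, UU$) ⊢ (q_0, cbb, YUU$)
No transition for (q_0, c, top Y); M blocks with input cbb remaining.

stuck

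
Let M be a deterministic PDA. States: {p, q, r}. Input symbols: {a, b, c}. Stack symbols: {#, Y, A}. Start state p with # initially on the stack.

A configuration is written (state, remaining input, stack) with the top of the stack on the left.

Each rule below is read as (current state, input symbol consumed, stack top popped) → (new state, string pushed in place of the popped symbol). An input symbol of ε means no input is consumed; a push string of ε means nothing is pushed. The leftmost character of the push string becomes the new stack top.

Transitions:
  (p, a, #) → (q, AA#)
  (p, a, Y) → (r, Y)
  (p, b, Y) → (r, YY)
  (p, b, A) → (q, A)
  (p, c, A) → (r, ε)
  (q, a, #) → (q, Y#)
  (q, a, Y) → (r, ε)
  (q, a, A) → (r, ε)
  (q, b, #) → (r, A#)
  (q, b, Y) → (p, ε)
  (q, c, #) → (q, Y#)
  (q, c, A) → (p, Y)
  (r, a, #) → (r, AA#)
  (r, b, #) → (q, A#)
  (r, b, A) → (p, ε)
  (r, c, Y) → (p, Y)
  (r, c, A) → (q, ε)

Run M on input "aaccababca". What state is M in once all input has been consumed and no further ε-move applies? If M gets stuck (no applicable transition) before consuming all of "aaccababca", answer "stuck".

(p, aaccababca, #)
  read a, top #: go to q, push AA# → (q, accababca, AA#)
  read a, top A: go to r, push ε → (r, ccababca, A#)
  read c, top A: go to q, push ε → (q, cababca, #)
  read c, top #: go to q, push Y# → (q, ababca, Y#)
  read a, top Y: go to r, push ε → (r, babca, #)
  read b, top #: go to q, push A# → (q, abca, A#)
  read a, top A: go to r, push ε → (r, bca, #)
  read b, top #: go to q, push A# → (q, ca, A#)
  read c, top A: go to p, push Y → (p, a, Y#)
  read a, top Y: go to r, push Y → (r, ε, Y#)
All input consumed; M is in state r.

r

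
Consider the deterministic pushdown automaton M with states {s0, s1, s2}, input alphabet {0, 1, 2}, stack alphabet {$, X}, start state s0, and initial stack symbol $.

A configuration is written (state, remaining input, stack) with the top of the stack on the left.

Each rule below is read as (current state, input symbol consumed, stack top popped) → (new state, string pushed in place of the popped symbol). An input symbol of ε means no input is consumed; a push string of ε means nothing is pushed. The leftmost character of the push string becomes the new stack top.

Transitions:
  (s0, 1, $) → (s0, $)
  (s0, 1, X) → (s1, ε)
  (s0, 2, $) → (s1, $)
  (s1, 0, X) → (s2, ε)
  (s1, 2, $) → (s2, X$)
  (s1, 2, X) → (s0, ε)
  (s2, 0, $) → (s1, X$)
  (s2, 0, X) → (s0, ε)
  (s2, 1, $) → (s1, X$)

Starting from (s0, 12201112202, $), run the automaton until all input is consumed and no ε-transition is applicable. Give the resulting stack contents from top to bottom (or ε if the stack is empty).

$

(s0, 12201112202, $) ⊢ (s0, 2201112202, $) ⊢ (s1, 201112202, $) ⊢ (s2, 01112202, X$) ⊢ (s0, 1112202, $) ⊢ (s0, 112202, $) ⊢ (s0, 12202, $) ⊢ (s0, 2202, $) ⊢ (s1, 202, $) ⊢ (s2, 02, X$) ⊢ (s0, 2, $) ⊢ (s1, ε, $)
All input consumed in state s1 with stack $.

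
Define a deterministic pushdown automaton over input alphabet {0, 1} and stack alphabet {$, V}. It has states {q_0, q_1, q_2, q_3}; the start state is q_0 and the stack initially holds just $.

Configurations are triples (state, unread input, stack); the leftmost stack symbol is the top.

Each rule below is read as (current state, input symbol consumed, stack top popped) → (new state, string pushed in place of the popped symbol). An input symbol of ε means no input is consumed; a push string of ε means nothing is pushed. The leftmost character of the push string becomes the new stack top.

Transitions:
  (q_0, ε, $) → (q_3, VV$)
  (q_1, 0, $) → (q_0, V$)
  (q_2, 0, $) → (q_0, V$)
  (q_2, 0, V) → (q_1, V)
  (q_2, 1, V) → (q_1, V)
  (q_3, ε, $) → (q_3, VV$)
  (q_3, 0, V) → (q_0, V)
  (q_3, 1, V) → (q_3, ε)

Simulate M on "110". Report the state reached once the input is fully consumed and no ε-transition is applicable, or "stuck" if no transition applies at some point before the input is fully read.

q_0

(q_0, 110, $)
  ε-move, top $: go to q_3, push VV$ → (q_3, 110, VV$)
  read 1, top V: go to q_3, push ε → (q_3, 10, V$)
  read 1, top V: go to q_3, push ε → (q_3, 0, $)
  ε-move, top $: go to q_3, push VV$ → (q_3, 0, VV$)
  read 0, top V: go to q_0, push V → (q_0, ε, VV$)
All input consumed; M is in state q_0.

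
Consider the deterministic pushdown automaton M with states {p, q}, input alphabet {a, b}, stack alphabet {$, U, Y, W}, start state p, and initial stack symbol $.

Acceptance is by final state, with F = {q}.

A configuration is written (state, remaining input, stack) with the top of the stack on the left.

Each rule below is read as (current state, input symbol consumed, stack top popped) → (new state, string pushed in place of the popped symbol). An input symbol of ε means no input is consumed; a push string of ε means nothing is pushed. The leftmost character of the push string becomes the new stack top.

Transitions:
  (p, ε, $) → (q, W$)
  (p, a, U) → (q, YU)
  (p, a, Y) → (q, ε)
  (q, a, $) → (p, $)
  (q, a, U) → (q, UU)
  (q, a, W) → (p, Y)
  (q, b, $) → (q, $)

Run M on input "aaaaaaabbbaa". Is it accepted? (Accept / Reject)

(p, aaaaaaabbbaa, $) ⊢ (q, aaaaaaabbbaa, W$) ⊢ (p, aaaaaabbbaa, Y$) ⊢ (q, aaaaabbbaa, $) ⊢ (p, aaaabbbaa, $) ⊢ (q, aaaabbbaa, W$) ⊢ (p, aaabbbaa, Y$) ⊢ (q, aabbbaa, $) ⊢ (p, abbbaa, $) ⊢ (q, abbbaa, W$) ⊢ (p, bbbaa, Y$)
No transition applies at (p, bbbaa, Y$); input not fully consumed.

Reject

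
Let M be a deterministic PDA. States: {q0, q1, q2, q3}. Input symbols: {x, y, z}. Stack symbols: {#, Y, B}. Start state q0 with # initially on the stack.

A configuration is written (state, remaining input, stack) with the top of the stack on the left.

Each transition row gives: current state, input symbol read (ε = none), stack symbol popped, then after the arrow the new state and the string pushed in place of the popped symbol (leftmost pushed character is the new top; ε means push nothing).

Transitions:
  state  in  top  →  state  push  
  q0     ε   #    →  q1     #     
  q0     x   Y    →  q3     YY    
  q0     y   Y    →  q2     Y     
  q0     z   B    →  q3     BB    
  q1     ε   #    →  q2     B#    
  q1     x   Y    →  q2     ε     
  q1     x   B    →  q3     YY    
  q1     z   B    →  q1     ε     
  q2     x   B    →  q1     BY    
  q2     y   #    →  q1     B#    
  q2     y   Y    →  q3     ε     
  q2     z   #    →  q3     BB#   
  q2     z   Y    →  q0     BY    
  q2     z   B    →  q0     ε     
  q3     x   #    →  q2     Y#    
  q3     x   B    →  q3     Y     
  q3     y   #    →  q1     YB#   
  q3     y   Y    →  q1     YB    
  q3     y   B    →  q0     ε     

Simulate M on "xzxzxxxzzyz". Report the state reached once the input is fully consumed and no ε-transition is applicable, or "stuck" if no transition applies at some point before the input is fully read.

(q0, xzxzxxxzzyz, #) ⊢ (q1, xzxzxxxzzyz, #) ⊢ (q2, xzxzxxxzzyz, B#) ⊢ (q1, zxzxxxzzyz, BY#) ⊢ (q1, xzxxxzzyz, Y#) ⊢ (q2, zxxxzzyz, #) ⊢ (q3, xxxzzyz, BB#) ⊢ (q3, xxzzyz, YB#)
No transition for (q3, x, top Y); M blocks with input xxzzyz remaining.

stuck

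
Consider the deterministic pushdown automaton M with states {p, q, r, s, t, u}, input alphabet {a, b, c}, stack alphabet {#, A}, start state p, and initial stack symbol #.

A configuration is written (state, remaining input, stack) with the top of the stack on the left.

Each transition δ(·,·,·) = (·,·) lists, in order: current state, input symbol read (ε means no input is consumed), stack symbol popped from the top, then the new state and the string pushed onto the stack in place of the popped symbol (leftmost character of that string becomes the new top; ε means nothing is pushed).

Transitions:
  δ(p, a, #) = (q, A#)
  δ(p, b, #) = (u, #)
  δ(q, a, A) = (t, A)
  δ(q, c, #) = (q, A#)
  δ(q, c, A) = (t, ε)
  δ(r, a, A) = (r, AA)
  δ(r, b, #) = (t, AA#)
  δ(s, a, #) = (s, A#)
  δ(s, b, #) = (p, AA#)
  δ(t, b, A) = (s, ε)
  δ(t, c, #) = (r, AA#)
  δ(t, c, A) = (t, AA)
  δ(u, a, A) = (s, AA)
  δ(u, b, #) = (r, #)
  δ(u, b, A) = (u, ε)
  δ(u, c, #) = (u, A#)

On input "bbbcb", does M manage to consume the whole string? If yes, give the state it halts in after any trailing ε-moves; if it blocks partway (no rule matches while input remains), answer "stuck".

s

(p, bbbcb, #)
  read b, top #: go to u, push # → (u, bbcb, #)
  read b, top #: go to r, push # → (r, bcb, #)
  read b, top #: go to t, push AA# → (t, cb, AA#)
  read c, top A: go to t, push AA → (t, b, AAA#)
  read b, top A: go to s, push ε → (s, ε, AA#)
All input consumed; M is in state s.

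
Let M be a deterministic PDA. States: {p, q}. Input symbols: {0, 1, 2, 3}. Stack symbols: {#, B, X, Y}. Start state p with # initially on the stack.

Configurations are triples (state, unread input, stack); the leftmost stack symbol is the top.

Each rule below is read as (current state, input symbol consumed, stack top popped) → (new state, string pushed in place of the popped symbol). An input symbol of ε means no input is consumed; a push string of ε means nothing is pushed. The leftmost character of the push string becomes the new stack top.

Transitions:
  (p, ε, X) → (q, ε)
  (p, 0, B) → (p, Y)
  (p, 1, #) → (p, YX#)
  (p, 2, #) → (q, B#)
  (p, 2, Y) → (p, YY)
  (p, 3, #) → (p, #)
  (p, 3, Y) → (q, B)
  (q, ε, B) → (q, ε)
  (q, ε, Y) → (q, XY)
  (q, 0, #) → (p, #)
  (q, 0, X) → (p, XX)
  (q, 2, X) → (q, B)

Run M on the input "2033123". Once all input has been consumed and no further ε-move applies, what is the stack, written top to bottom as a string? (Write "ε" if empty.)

XYX#

(p, 2033123, #)
  read 2, top #: go to q, push B# → (q, 033123, B#)
  ε-move, top B: go to q, push ε → (q, 033123, #)
  read 0, top #: go to p, push # → (p, 33123, #)
  read 3, top #: go to p, push # → (p, 3123, #)
  read 3, top #: go to p, push # → (p, 123, #)
  read 1, top #: go to p, push YX# → (p, 23, YX#)
  read 2, top Y: go to p, push YY → (p, 3, YYX#)
  read 3, top Y: go to q, push B → (q, ε, BYX#)
  ε-move, top B: go to q, push ε → (q, ε, YX#)
  ε-move, top Y: go to q, push XY → (q, ε, XYX#)
All input consumed in state q with stack XYX#.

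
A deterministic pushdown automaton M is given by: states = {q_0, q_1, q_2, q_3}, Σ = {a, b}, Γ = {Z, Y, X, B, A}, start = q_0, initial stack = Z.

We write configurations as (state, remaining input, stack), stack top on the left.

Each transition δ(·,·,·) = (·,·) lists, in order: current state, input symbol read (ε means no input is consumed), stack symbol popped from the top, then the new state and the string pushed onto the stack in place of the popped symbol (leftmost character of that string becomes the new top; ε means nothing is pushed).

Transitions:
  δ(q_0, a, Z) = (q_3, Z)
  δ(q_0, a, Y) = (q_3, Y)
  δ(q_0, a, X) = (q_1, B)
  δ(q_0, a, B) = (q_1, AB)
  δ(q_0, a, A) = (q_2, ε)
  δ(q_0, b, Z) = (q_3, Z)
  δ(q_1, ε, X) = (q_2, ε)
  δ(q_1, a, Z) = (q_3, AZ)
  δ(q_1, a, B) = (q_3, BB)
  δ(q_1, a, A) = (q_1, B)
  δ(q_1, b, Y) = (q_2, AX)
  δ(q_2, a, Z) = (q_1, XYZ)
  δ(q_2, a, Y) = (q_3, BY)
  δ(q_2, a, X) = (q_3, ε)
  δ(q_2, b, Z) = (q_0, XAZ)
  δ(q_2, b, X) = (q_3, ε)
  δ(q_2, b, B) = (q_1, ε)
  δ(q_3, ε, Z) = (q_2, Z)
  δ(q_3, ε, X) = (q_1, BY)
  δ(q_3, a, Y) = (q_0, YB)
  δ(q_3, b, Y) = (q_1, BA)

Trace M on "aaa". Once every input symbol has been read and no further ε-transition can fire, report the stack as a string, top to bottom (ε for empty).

(q_0, aaa, Z) ⊢ (q_3, aa, Z) ⊢ (q_2, aa, Z) ⊢ (q_1, a, XYZ) ⊢ (q_2, a, YZ) ⊢ (q_3, ε, BYZ)
All input consumed in state q_3 with stack BYZ.

BYZ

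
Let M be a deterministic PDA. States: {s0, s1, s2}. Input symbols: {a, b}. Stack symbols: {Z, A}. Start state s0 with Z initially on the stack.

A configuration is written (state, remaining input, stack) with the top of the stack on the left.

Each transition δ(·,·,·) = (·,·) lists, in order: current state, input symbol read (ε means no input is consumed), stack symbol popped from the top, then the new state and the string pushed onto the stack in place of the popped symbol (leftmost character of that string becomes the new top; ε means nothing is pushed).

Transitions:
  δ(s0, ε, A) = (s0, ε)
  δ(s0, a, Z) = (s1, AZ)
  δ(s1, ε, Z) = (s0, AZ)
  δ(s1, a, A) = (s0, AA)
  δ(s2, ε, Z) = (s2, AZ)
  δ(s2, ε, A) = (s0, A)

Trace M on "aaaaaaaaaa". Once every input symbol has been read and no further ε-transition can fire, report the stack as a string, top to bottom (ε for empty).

(s0, aaaaaaaaaa, Z)
  read a, top Z: go to s1, push AZ → (s1, aaaaaaaaa, AZ)
  read a, top A: go to s0, push AA → (s0, aaaaaaaa, AAZ)
  ε-move, top A: go to s0, push ε → (s0, aaaaaaaa, AZ)
  ε-move, top A: go to s0, push ε → (s0, aaaaaaaa, Z)
  read a, top Z: go to s1, push AZ → (s1, aaaaaaa, AZ)
  read a, top A: go to s0, push AA → (s0, aaaaaa, AAZ)
  ε-move, top A: go to s0, push ε → (s0, aaaaaa, AZ)
  ε-move, top A: go to s0, push ε → (s0, aaaaaa, Z)
  read a, top Z: go to s1, push AZ → (s1, aaaaa, AZ)
  read a, top A: go to s0, push AA → (s0, aaaa, AAZ)
  ε-move, top A: go to s0, push ε → (s0, aaaa, AZ)
  ε-move, top A: go to s0, push ε → (s0, aaaa, Z)
  read a, top Z: go to s1, push AZ → (s1, aaa, AZ)
  read a, top A: go to s0, push AA → (s0, aa, AAZ)
  ε-move, top A: go to s0, push ε → (s0, aa, AZ)
  ε-move, top A: go to s0, push ε → (s0, aa, Z)
  read a, top Z: go to s1, push AZ → (s1, a, AZ)
  read a, top A: go to s0, push AA → (s0, ε, AAZ)
  ε-move, top A: go to s0, push ε → (s0, ε, AZ)
  ε-move, top A: go to s0, push ε → (s0, ε, Z)
All input consumed in state s0 with stack Z.

Z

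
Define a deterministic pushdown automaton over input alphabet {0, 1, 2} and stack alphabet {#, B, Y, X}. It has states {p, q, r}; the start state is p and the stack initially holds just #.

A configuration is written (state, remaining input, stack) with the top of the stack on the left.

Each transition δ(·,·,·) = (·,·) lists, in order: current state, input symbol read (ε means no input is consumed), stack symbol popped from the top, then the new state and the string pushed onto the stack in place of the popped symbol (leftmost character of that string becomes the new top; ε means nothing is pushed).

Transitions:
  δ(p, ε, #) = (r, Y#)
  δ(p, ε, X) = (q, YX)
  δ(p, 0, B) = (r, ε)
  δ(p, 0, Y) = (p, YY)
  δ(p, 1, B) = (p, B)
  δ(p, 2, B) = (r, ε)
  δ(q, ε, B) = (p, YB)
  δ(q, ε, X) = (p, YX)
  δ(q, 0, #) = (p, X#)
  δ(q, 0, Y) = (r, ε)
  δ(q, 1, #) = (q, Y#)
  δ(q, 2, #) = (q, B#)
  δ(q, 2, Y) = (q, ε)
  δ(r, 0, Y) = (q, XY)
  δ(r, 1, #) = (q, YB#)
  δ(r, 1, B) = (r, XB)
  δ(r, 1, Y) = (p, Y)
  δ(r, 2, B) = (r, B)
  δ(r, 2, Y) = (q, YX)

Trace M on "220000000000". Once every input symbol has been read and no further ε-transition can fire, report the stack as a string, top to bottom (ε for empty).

YYYYYYYYYYYX#

(p, 220000000000, #) ⊢ (r, 220000000000, Y#) ⊢ (q, 20000000000, YX#) ⊢ (q, 0000000000, X#) ⊢ (p, 0000000000, YX#) ⊢ (p, 000000000, YYX#) ⊢ (p, 00000000, YYYX#) ⊢ (p, 0000000, YYYYX#) ⊢ (p, 000000, YYYYYX#) ⊢ (p, 00000, YYYYYYX#) ⊢ (p, 0000, YYYYYYYX#) ⊢ (p, 000, YYYYYYYYX#) ⊢ (p, 00, YYYYYYYYYX#) ⊢ (p, 0, YYYYYYYYYYX#) ⊢ (p, ε, YYYYYYYYYYYX#)
All input consumed in state p with stack YYYYYYYYYYYX#.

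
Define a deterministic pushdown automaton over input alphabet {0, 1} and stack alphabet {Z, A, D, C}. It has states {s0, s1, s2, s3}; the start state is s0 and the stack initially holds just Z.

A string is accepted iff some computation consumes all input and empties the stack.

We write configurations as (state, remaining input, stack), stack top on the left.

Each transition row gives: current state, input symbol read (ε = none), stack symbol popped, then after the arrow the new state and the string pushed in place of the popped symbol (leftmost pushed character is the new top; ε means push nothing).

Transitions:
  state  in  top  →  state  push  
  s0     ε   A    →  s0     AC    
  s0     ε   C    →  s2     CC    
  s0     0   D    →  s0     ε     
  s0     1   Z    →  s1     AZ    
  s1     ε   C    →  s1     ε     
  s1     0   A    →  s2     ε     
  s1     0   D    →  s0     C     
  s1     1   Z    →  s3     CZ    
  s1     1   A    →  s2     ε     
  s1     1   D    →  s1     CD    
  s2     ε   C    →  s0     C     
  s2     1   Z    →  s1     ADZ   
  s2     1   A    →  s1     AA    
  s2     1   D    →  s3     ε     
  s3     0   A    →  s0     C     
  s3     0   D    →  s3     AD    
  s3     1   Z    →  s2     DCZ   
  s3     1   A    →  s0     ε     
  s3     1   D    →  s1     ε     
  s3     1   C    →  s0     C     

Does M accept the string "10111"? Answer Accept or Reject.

(s0, 10111, Z) ⊢ (s1, 0111, AZ) ⊢ (s2, 111, Z) ⊢ (s1, 11, ADZ) ⊢ (s2, 1, DZ) ⊢ (s3, ε, Z)
All input consumed; stack is Z, not empty, and no further ε-move applies.

Reject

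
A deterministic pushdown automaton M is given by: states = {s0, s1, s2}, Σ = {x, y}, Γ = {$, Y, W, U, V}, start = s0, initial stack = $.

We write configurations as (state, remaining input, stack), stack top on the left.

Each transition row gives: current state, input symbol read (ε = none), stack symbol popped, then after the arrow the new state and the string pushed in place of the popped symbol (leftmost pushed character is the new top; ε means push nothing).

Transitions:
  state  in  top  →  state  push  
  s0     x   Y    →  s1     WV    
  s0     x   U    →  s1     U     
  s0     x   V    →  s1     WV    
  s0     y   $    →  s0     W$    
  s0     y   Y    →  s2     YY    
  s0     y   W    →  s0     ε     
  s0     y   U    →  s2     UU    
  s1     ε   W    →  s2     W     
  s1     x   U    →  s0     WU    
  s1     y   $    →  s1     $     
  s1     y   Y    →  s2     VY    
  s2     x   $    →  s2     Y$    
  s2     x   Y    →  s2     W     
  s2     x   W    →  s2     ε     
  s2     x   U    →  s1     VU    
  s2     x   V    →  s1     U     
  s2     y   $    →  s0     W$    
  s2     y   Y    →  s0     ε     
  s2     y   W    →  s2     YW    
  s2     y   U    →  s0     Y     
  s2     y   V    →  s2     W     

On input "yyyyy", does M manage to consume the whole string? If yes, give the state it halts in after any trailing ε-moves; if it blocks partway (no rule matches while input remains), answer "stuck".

(s0, yyyyy, $) ⊢ (s0, yyyy, W$) ⊢ (s0, yyy, $) ⊢ (s0, yy, W$) ⊢ (s0, y, $) ⊢ (s0, ε, W$)
All input consumed; M is in state s0.

s0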